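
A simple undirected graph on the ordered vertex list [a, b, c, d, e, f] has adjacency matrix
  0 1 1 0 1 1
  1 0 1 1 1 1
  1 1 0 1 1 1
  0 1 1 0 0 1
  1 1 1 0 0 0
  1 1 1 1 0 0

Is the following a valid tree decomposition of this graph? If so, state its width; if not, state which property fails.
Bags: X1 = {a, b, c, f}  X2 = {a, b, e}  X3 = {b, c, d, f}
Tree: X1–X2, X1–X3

A tree decomposition must satisfy three properties: every vertex lies in some bag; for every edge, both endpoints lie together in some bag; and for every vertex, the bags containing it form a connected subtree. Here edge (c,e) lies in no bag, so the decomposition is invalid.

No — edge (c,e) lies in no bag.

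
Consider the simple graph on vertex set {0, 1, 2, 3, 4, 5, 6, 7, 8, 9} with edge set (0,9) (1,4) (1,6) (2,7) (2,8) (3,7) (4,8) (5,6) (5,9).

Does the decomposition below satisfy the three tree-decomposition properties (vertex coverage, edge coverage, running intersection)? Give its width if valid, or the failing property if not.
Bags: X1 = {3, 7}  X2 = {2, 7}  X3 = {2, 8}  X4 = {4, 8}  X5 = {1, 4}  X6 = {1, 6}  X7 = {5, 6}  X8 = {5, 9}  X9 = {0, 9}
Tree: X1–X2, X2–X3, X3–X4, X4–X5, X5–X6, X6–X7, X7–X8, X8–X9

Yes; width 1.

Checking the three conditions: (i) the bags cover all of {0, 1, 2, 3, 4, 5, 6, 7, 8, 9}; (ii) for each edge, some bag contains both endpoints; (iii) the bags containing any fixed vertex form a subtree. All hold, so the decomposition is valid with width 2 − 1 = 1.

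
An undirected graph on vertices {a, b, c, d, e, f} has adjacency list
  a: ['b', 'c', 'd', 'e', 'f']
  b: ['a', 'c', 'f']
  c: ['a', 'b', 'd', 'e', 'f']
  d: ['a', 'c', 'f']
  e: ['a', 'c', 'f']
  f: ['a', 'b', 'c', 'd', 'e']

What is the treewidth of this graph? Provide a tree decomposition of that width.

The largest bag has 4 vertices, giving width 3; this decomposition certifies tw(G) ≤ 3. Conversely, {a, c, d, f} is a clique of size 4, and the vertices of any clique must share a bag in every tree decomposition; so some bag has ≥ 4 vertices and tw(G) ≥ 3. Combining the bounds, tw(G) = 3.

Treewidth 3.
One optimal decomposition is:
Bags: B1 = {a, c, e, f}  B2 = {a, b, c, f}  B3 = {a, c, d, f}
Tree: B1–B2, B1–B3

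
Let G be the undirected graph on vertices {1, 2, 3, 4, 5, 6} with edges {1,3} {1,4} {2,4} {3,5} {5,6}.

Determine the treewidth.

1

A width-1 tree decomposition is:
Bags: B1 = {5, 6}  B2 = {3, 5}  B3 = {1, 3}  B4 = {1, 4}  B5 = {2, 4}
Tree: B1–B2, B2–B3, B3–B4, B4–B5
The largest bag has 2 vertices, giving width 1; this decomposition certifies tw(G) ≤ 1. Any graph with an edge has treewidth ≥ 1, and G has the edge 6–5. Combining the bounds, tw(G) = 1.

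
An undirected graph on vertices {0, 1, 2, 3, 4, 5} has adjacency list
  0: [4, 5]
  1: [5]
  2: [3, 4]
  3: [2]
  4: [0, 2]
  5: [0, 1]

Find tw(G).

1

A width-1 tree decomposition is:
Bags: B1 = {1, 5}  B2 = {0, 5}  B3 = {0, 4}  B4 = {2, 4}  B5 = {2, 3}
Tree: B1–B2, B2–B3, B3–B4, B4–B5
The largest bag has 2 vertices, giving width 1; this decomposition certifies tw(G) ≤ 1. Since G has at least one edge (e.g. 1–5), it is not an edgeless graph, so tw(G) ≥ 1. The upper and lower bounds meet at 1, so that is the treewidth.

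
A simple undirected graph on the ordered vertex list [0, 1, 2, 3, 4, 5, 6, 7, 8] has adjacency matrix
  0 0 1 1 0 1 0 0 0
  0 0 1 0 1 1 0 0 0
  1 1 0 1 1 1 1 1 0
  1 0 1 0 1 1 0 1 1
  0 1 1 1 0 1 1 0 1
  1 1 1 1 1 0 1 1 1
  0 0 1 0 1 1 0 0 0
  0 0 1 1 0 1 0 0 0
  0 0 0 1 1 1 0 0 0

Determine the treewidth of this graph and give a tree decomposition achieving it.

Treewidth 3.
Bags: B1 = {2, 4, 5, 6}  B2 = {2, 3, 4, 5}  B3 = {1, 2, 4, 5}  B4 = {2, 3, 5, 7}  B5 = {3, 4, 5, 8}  B6 = {0, 2, 3, 5}
Tree: B1–B2, B2–B3, B2–B4, B2–B5, B2–B6

The largest bag has 4 vertices, giving width 3; this decomposition certifies tw(G) ≤ 3. Conversely, {3, 4, 5, 8} is a clique of size 4, and the vertices of any clique must share a bag in every tree decomposition; so some bag has ≥ 4 vertices and tw(G) ≥ 3. The upper and lower bounds meet at 3, so that is the treewidth.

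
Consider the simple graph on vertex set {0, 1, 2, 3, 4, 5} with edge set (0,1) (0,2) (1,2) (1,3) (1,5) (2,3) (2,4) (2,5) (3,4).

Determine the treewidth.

2

A width-2 tree decomposition is:
Bags: B1 = {0, 1, 2}  B2 = {1, 2, 3}  B3 = {2, 3, 4}  B4 = {1, 2, 5}
Tree: B1–B2, B2–B3, B2–B4
The largest bag has 3 vertices, giving width 2; this decomposition certifies tw(G) ≤ 2. For the lower bound, the 3 vertices {0, 1, 2} are pairwise adjacent, and any tree decomposition puts a clique entirely inside one bag — forcing width ≥ 2. Hence tw(G) = 2 exactly.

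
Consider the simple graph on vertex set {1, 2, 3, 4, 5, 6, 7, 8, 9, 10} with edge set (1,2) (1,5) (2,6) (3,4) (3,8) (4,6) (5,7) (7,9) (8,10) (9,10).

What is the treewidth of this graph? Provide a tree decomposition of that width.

The largest bag has 3 vertices, giving width 2; this decomposition certifies tw(G) ≤ 2. For the lower bound, G contains the cycle 9–7–5–1–2–6–4–3–8–10–9, so G is not a forest; only forests have treewidth ≤ 1, hence tw(G) ≥ 2. Therefore the treewidth is 2.

Treewidth 2.
One such decomposition:
Bags: B1 = {5, 7, 9}  B2 = {1, 5, 9}  B3 = {1, 2, 9}  B4 = {2, 6, 9}  B5 = {4, 6, 9}  B6 = {3, 4, 9}  B7 = {3, 8, 9}  B8 = {8, 9, 10}
Tree: B1–B2, B2–B3, B3–B4, B4–B5, B5–B6, B6–B7, B7–B8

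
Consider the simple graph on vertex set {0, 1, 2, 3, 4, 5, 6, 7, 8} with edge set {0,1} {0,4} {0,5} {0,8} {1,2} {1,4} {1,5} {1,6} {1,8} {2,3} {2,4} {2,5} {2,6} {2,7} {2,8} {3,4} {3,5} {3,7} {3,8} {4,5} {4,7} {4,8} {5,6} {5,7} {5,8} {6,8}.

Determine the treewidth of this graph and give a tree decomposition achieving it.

Treewidth 4.
One such decomposition:
Bags: B1 = {0, 1, 4, 5, 8}  B2 = {1, 2, 4, 5, 8}  B3 = {2, 3, 4, 5, 8}  B4 = {1, 2, 5, 6, 8}  B5 = {2, 3, 4, 5, 7}
Tree: B1–B2, B2–B3, B2–B4, B3–B5

The largest bag has 5 vertices, giving width 4; this decomposition certifies tw(G) ≤ 4. On the other hand G contains the 5-clique {0, 1, 4, 5, 8}. A clique must lie in a single bag of any decomposition, so no decomposition can have width below 4. Combining the bounds, tw(G) = 4.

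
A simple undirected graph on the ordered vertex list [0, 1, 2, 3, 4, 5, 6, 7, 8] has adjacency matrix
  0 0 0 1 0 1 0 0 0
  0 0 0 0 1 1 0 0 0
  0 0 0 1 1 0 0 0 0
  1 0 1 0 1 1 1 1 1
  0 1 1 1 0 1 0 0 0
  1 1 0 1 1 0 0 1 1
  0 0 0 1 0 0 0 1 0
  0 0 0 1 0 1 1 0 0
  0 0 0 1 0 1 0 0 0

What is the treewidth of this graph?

2

A width-2 tree decomposition is:
Bags: B1 = {3, 5, 7}  B2 = {3, 6, 7}  B3 = {3, 5, 8}  B4 = {3, 4, 5}  B5 = {0, 3, 5}  B6 = {1, 4, 5}  B7 = {2, 3, 4}
Tree: B1–B2, B1–B3, B1–B4, B1–B5, B4–B6, B4–B7
Each bag holds 3 vertices, so the decomposition has width 2, which upper-bounds the treewidth. On the other hand G contains the 3-clique {1, 4, 5}. A clique must lie in a single bag of any decomposition, so no decomposition can have width below 2. Hence tw(G) = 2 exactly.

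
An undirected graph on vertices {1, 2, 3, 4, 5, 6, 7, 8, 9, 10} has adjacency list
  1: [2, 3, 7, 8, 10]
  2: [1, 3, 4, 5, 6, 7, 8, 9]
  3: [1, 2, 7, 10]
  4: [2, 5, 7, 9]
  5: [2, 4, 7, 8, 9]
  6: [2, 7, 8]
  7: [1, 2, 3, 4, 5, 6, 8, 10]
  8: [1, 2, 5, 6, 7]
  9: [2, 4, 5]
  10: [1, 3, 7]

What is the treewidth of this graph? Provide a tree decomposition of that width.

Treewidth 3.
One such decomposition:
Bags: B1 = {2, 5, 7, 8}  B2 = {2, 4, 5, 7}  B3 = {1, 2, 7, 8}  B4 = {1, 2, 3, 7}  B5 = {2, 6, 7, 8}  B6 = {2, 4, 5, 9}  B7 = {1, 3, 7, 10}
Tree: B1–B2, B1–B3, B3–B4, B3–B5, B2–B6, B4–B7

Each bag holds 4 vertices, so the decomposition has width 3, which upper-bounds the treewidth. Conversely, {2, 4, 5, 9} is a clique of size 4, and the vertices of any clique must share a bag in every tree decomposition; so some bag has ≥ 4 vertices and tw(G) ≥ 3. Therefore the treewidth is 3.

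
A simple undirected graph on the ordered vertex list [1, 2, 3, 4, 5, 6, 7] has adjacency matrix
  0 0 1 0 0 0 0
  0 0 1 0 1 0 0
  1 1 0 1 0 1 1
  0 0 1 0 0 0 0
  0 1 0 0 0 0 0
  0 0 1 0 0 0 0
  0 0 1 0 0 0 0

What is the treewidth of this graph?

A width-1 tree decomposition is:
Bags: B1 = {2, 3}  B2 = {3, 6}  B3 = {2, 5}  B4 = {3, 4}  B5 = {1, 3}  B6 = {3, 7}
Tree: B1–B2, B1–B3, B2–B4, B1–B5, B5–B6
Each bag holds 2 vertices, so the decomposition has width 1, which upper-bounds the treewidth. G has an edge, so its treewidth is at least 1. Therefore the treewidth is 1.

1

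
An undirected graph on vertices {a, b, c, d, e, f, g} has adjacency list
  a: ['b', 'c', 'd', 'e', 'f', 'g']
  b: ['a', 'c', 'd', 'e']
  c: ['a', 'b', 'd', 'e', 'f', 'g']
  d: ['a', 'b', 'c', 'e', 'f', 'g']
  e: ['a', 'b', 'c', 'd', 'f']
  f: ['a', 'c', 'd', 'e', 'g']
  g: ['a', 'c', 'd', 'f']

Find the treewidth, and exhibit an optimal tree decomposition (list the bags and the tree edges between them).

Every bag has size at most 5, so the width is 5 − 1 = 4 and tw(G) ≤ 4. Conversely, {a, c, d, f, g} is a clique of size 5, and the vertices of any clique must share a bag in every tree decomposition; so some bag has ≥ 5 vertices and tw(G) ≥ 4. Hence tw(G) = 4 exactly.

Treewidth 4.
One such decomposition:
Bags: B1 = {a, c, d, e, f}  B2 = {a, b, c, d, e}  B3 = {a, c, d, f, g}
Tree: B1–B2, B1–B3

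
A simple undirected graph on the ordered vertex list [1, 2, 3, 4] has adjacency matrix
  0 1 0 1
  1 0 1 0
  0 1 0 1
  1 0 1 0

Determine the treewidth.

A width-2 tree decomposition is:
Bags: B1 = {2, 3, 4}  B2 = {1, 2, 4}
Tree: B1–B2
Each bag holds 3 vertices, so the decomposition has width 2, which upper-bounds the treewidth. The edges 4–3–2–1–4 form a cycle, so G is not a tree and its treewidth is at least 2. Hence tw(G) = 2 exactly.

2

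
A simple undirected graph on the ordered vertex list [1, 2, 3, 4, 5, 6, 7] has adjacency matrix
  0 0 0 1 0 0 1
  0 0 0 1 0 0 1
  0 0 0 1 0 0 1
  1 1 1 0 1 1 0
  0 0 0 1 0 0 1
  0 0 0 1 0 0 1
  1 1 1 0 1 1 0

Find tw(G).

A width-2 tree decomposition is:
Bags: B1 = {4, 6, 7}  B2 = {2, 4, 7}  B3 = {4, 5, 7}  B4 = {1, 4, 7}  B5 = {3, 4, 7}
Tree: B1–B2, B2–B3, B3–B4, B4–B5
Every bag has size at most 3, so the width is 3 − 1 = 2 and tw(G) ≤ 2. Since 7–6–4–2–7 is a cycle in G, G is not acyclic. Forests are exactly the graphs of treewidth ≤ 1, so tw(G) ≥ 2. Hence tw(G) = 2 exactly.

2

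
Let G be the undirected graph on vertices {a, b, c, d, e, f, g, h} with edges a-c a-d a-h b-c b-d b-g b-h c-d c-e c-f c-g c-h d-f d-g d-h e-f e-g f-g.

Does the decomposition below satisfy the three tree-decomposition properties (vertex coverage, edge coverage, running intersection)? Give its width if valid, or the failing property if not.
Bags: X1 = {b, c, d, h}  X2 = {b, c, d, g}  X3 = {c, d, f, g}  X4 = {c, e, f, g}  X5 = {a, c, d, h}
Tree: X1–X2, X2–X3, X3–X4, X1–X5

Checking the three conditions: (i) the bags cover all of {a, b, c, d, e, f, g, h}; (ii) for each edge, some bag contains both endpoints; (iii) the bags containing any fixed vertex form a subtree. All hold, so the decomposition is valid with width 4 − 1 = 3.

Yes; width 3.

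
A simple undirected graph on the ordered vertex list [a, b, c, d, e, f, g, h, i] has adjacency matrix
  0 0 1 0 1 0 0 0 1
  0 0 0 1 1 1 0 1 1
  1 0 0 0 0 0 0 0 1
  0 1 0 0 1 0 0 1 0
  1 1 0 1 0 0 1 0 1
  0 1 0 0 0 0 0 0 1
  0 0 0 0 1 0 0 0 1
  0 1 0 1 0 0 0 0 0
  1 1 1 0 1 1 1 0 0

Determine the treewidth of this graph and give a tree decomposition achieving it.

Treewidth 2.
One such decomposition:
Bags: B1 = {b, e, i}  B2 = {a, e, i}  B3 = {b, f, i}  B4 = {e, g, i}  B5 = {b, d, e}  B6 = {a, c, i}  B7 = {b, d, h}
Tree: B1–B2, B1–B3, B1–B4, B1–B5, B2–B6, B5–B7

Each bag holds 3 vertices, so the decomposition has width 2, which upper-bounds the treewidth. On the other hand G contains the 3-clique {b, d, e}. A clique must lie in a single bag of any decomposition, so no decomposition can have width below 2. The upper and lower bounds meet at 2, so that is the treewidth.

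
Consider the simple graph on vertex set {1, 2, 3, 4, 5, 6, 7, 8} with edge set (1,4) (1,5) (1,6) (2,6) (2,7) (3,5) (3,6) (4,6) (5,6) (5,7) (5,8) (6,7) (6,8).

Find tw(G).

2

A width-2 tree decomposition is:
Bags: B1 = {1, 5, 6}  B2 = {1, 4, 6}  B3 = {5, 6, 7}  B4 = {2, 6, 7}  B5 = {5, 6, 8}  B6 = {3, 5, 6}
Tree: B1–B2, B1–B3, B3–B4, B1–B5, B3–B6
Every bag has size at most 3, so the width is 3 − 1 = 2 and tw(G) ≤ 2. For the lower bound, the 3 vertices {2, 6, 7} are pairwise adjacent, and any tree decomposition puts a clique entirely inside one bag — forcing width ≥ 2. Hence tw(G) = 2 exactly.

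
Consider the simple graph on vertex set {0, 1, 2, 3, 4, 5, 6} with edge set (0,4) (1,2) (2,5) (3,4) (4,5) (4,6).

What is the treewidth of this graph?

A width-1 tree decomposition is:
Bags: B1 = {3, 4}  B2 = {4, 5}  B3 = {0, 4}  B4 = {2, 5}  B5 = {4, 6}  B6 = {1, 2}
Tree: B1–B2, B1–B3, B2–B4, B3–B5, B4–B6
The largest bag has 2 vertices, giving width 1; this decomposition certifies tw(G) ≤ 1. Any graph with an edge has treewidth ≥ 1, and G has the edge 3–4. Hence tw(G) = 1 exactly.

1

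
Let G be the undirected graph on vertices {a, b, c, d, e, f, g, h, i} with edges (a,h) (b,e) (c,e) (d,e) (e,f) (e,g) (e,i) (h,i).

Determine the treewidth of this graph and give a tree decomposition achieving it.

Treewidth 1.
Bags: B1 = {e, i}  B2 = {h, i}  B3 = {e, g}  B4 = {a, h}  B5 = {e, f}  B6 = {b, e}  B7 = {d, e}  B8 = {c, e}
Tree: B1–B2, B1–B3, B2–B4, B1–B5, B1–B6, B6–B7, B5–B8

Every bag has size at most 2, so the width is 2 − 1 = 1 and tw(G) ≤ 1. G has an edge, so its treewidth is at least 1. Hence tw(G) = 1 exactly.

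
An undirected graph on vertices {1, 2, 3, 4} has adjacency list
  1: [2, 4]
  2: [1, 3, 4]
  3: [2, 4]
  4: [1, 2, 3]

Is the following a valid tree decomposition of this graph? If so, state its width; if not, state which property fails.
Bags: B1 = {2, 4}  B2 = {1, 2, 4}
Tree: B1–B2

No — vertex 3 appears in no bag.

A tree decomposition must satisfy three properties: every vertex lies in some bag; for every edge, both endpoints lie together in some bag; and for every vertex, the bags containing it form a connected subtree. Here vertex 3 appears in no bag, so the decomposition is invalid.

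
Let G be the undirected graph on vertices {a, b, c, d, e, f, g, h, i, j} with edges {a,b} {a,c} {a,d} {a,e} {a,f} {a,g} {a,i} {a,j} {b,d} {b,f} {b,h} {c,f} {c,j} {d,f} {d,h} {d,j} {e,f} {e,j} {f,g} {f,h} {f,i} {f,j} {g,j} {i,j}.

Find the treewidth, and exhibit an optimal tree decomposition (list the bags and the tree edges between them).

Treewidth 3.
One such decomposition:
Bags: B1 = {a, d, f, j}  B2 = {a, f, g, j}  B3 = {a, c, f, j}  B4 = {a, b, d, f}  B5 = {a, e, f, j}  B6 = {b, d, f, h}  B7 = {a, f, i, j}
Tree: B1–B2, B2–B3, B1–B4, B1–B5, B4–B6, B1–B7

Every bag has size at most 4, so the width is 4 − 1 = 3 and tw(G) ≤ 3. For the lower bound, the 4 vertices {b, d, f, h} are pairwise adjacent, and any tree decomposition puts a clique entirely inside one bag — forcing width ≥ 3. Combining the bounds, tw(G) = 3.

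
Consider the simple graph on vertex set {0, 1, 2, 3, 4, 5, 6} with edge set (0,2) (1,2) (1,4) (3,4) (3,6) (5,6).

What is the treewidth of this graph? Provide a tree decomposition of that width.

Treewidth 1.
Bags: B1 = {0, 2}  B2 = {1, 2}  B3 = {1, 4}  B4 = {3, 4}  B5 = {3, 6}  B6 = {5, 6}
Tree: B1–B2, B2–B3, B3–B4, B4–B5, B5–B6

The largest bag has 2 vertices, giving width 1; this decomposition certifies tw(G) ≤ 1. G has an edge, so its treewidth is at least 1. Combining the bounds, tw(G) = 1.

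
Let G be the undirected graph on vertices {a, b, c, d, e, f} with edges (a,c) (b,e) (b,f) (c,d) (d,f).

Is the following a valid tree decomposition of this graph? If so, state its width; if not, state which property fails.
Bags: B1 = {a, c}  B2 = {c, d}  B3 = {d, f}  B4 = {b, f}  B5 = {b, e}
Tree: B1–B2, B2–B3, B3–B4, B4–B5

Yes; width 1.

Checking the three conditions: (i) the bags cover all of {a, b, c, d, e, f}; (ii) for each edge, some bag contains both endpoints; (iii) the bags containing any fixed vertex form a subtree. All hold, so the decomposition is valid with width 2 − 1 = 1.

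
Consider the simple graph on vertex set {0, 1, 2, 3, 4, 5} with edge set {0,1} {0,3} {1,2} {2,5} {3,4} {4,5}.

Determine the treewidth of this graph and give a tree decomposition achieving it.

The largest bag has 3 vertices, giving width 2; this decomposition certifies tw(G) ≤ 2. Since 0–3–4–5–2–1–0 is a cycle in G, G is not acyclic. Forests are exactly the graphs of treewidth ≤ 1, so tw(G) ≥ 2. The upper and lower bounds meet at 2, so that is the treewidth.

Treewidth 2.
One such decomposition:
Bags: B1 = {0, 3, 4}  B2 = {0, 4, 5}  B3 = {0, 2, 5}  B4 = {0, 1, 2}
Tree: B1–B2, B2–B3, B3–B4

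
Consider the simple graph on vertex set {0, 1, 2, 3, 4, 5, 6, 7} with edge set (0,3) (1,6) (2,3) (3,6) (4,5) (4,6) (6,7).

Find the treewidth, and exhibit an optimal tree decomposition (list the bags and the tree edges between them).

Each bag holds 2 vertices, so the decomposition has width 1, which upper-bounds the treewidth. Any graph with an edge has treewidth ≥ 1, and G has the edge 1–6. Hence tw(G) = 1 exactly.

Treewidth 1.
One optimal decomposition is:
Bags: B1 = {1, 6}  B2 = {3, 6}  B3 = {4, 6}  B4 = {0, 3}  B5 = {2, 3}  B6 = {6, 7}  B7 = {4, 5}
Tree: B1–B2, B2–B3, B2–B4, B4–B5, B3–B6, B3–B7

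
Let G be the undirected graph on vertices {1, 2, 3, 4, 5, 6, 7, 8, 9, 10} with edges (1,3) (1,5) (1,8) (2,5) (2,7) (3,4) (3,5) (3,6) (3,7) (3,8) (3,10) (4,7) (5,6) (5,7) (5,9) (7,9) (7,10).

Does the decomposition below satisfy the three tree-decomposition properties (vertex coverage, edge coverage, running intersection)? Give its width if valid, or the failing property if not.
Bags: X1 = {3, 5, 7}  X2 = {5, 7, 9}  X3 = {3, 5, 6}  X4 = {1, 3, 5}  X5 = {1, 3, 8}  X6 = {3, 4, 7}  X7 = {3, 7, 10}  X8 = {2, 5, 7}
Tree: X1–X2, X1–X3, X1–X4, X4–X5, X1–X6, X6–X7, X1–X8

Every vertex of G appears in some bag (union = {1, 2, 3, 4, 5, 6, 7, 8, 9, 10}); every edge is covered by a bag; and for each vertex v the set of bags containing v is connected in the bag tree. The decomposition is therefore valid. The largest bag has 3 vertices, so the width is 2.

Yes; width 2.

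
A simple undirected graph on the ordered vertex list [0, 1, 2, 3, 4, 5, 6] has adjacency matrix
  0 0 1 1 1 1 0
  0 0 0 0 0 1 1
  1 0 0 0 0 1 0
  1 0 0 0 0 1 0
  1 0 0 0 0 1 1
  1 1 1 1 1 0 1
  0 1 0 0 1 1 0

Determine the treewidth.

A width-2 tree decomposition is:
Bags: B1 = {4, 5, 6}  B2 = {1, 5, 6}  B3 = {0, 4, 5}  B4 = {0, 3, 5}  B5 = {0, 2, 5}
Tree: B1–B2, B1–B3, B3–B4, B4–B5
Each bag holds 3 vertices, so the decomposition has width 2, which upper-bounds the treewidth. Conversely, {0, 2, 5} is a clique of size 3, and the vertices of any clique must share a bag in every tree decomposition; so some bag has ≥ 3 vertices and tw(G) ≥ 2. Therefore the treewidth is 2.

2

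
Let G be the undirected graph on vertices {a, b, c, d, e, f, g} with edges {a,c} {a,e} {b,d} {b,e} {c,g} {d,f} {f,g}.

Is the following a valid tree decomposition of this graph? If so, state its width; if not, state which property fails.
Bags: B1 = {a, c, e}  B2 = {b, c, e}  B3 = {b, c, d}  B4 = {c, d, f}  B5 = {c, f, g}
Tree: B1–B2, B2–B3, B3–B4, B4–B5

Yes; width 2.

Every vertex of G appears in some bag (union = {a, b, c, d, e, f, g}); every edge is covered by a bag; and for each vertex v the set of bags containing v is connected in the bag tree. The decomposition is therefore valid. The largest bag has 3 vertices, so the width is 2.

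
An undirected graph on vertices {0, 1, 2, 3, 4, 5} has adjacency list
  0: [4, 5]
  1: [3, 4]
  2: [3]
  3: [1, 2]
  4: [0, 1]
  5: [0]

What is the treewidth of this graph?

A width-1 tree decomposition is:
Bags: B1 = {2, 3}  B2 = {1, 3}  B3 = {1, 4}  B4 = {0, 4}  B5 = {0, 5}
Tree: B1–B2, B2–B3, B3–B4, B4–B5
The largest bag has 2 vertices, giving width 1; this decomposition certifies tw(G) ≤ 1. G has an edge, so its treewidth is at least 1. Hence tw(G) = 1 exactly.

1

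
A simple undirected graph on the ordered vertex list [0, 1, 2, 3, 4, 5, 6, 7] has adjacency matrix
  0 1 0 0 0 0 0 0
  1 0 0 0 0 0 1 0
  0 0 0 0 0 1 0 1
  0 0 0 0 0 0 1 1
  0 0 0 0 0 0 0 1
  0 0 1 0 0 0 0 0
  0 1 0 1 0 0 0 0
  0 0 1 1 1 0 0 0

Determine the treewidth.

1

A width-1 tree decomposition is:
Bags: B1 = {3, 6}  B2 = {1, 6}  B3 = {3, 7}  B4 = {2, 7}  B5 = {0, 1}  B6 = {2, 5}  B7 = {4, 7}
Tree: B1–B2, B1–B3, B3–B4, B2–B5, B4–B6, B3–B7
The largest bag has 2 vertices, giving width 1; this decomposition certifies tw(G) ≤ 1. G has an edge, so its treewidth is at least 1. Hence tw(G) = 1 exactly.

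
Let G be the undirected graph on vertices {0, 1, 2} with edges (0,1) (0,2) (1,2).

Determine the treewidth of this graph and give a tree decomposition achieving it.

With just one bag of size 3, the width is 3 − 1 = 2, so tw(G) ≤ 2. Conversely, {0, 1, 2} is a clique of size 3, and the vertices of any clique must share a bag in every tree decomposition; so some bag has ≥ 3 vertices and tw(G) ≥ 2. Therefore the treewidth is 2.

Treewidth 2.
One optimal decomposition is:
Bags: B1 = {0, 1, 2}
Tree: (single bag)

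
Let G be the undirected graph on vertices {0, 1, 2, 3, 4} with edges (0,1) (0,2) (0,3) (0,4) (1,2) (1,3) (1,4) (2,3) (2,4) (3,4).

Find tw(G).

4

A width-4 tree decomposition is:
Bags: B1 = {0, 1, 2, 3, 4}
Tree: (single bag)
A single bag containing all 5 vertices is trivially a valid decomposition of width 4. On the other hand G contains the 5-clique {0, 1, 2, 3, 4}. A clique must lie in a single bag of any decomposition, so no decomposition can have width below 4. Therefore the treewidth is 4.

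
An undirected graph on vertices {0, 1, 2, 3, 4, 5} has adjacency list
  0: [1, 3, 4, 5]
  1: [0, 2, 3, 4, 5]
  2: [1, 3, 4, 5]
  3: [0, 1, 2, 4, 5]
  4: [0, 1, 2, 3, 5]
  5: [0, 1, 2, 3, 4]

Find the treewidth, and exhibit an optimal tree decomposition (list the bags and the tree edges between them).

Each bag holds 5 vertices, so the decomposition has width 4, which upper-bounds the treewidth. Conversely, {0, 1, 3, 4, 5} is a clique of size 5, and the vertices of any clique must share a bag in every tree decomposition; so some bag has ≥ 5 vertices and tw(G) ≥ 4. Hence tw(G) = 4 exactly.

Treewidth 4.
One such decomposition:
Bags: B1 = {0, 1, 3, 4, 5}  B2 = {1, 2, 3, 4, 5}
Tree: B1–B2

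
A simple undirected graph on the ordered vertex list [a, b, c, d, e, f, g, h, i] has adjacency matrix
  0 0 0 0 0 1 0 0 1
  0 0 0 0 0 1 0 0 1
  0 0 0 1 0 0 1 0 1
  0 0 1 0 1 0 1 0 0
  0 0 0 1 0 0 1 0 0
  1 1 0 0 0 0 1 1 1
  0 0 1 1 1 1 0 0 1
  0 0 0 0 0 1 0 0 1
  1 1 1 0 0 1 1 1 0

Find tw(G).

2

A width-2 tree decomposition is:
Bags: B1 = {c, g, i}  B2 = {f, g, i}  B3 = {f, h, i}  B4 = {c, d, g}  B5 = {b, f, i}  B6 = {d, e, g}  B7 = {a, f, i}
Tree: B1–B2, B2–B3, B1–B4, B2–B5, B4–B6, B3–B7
Every bag has size at most 3, so the width is 3 − 1 = 2 and tw(G) ≤ 2. Conversely, {d, e, g} is a clique of size 3, and the vertices of any clique must share a bag in every tree decomposition; so some bag has ≥ 3 vertices and tw(G) ≥ 2. Hence tw(G) = 2 exactly.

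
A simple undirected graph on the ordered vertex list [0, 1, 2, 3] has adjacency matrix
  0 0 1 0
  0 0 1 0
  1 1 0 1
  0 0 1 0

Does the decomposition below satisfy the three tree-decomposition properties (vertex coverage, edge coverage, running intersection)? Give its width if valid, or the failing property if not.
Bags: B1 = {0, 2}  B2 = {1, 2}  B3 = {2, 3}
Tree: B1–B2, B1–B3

Every vertex of G appears in some bag (union = {0, 1, 2, 3}); every edge is covered by a bag; and for each vertex v the set of bags containing v is connected in the bag tree. The decomposition is therefore valid. The largest bag has 2 vertices, so the width is 1.

Yes; width 1.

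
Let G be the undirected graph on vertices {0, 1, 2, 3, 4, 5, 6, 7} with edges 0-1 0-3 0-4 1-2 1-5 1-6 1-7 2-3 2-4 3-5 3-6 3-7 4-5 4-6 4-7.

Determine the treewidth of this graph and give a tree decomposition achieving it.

Each bag holds 4 vertices, so the decomposition has width 3, which upper-bounds the treewidth. For the lower bound: the 4 vertex sets {0,1}, {3,6}, {4}, {5} are disjoint, each induces a connected subgraph, and every pair is joined by at least one edge of G. Contracting each set to a single vertex therefore yields K_{4} as a minor, and since treewidth is minor-monotone, tw(G) ≥ tw(K_{4}) = 3. Therefore the treewidth is 3.

Treewidth 3.
Bags: B1 = {0, 1, 3, 4}  B2 = {1, 3, 4, 6}  B3 = {1, 3, 4, 5}  B4 = {1, 2, 3, 4}  B5 = {1, 3, 4, 7}
Tree: B1–B2, B2–B3, B3–B4, B4–B5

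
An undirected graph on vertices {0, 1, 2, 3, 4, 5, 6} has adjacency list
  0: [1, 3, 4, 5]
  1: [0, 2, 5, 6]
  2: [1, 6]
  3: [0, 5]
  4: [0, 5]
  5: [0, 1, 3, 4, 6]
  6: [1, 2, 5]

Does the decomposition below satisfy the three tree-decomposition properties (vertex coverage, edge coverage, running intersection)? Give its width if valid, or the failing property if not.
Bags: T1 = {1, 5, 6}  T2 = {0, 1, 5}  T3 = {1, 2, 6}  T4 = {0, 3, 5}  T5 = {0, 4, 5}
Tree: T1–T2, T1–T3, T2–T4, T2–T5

Yes; width 2.

Every vertex of G appears in some bag (union = {0, 1, 2, 3, 4, 5, 6}); every edge is covered by a bag; and for each vertex v the set of bags containing v is connected in the bag tree. The decomposition is therefore valid. The largest bag has 3 vertices, so the width is 2.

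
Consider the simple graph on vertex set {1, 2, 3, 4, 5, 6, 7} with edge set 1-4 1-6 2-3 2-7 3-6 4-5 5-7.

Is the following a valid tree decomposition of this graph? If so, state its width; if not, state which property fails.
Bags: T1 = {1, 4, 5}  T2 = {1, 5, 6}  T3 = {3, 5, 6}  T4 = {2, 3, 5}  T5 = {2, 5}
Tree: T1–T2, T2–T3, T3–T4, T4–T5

A tree decomposition must satisfy three properties: every vertex lies in some bag; for every edge, both endpoints lie together in some bag; and for every vertex, the bags containing it form a connected subtree. Here vertex 7 appears in no bag, so the decomposition is invalid.

No — vertex 7 appears in no bag.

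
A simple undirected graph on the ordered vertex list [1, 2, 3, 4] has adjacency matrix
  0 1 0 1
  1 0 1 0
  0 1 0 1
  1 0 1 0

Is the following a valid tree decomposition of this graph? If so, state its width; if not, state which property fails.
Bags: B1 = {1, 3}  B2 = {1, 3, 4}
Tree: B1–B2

A tree decomposition must satisfy three properties: every vertex lies in some bag; for every edge, both endpoints lie together in some bag; and for every vertex, the bags containing it form a connected subtree. Here vertex 2 appears in no bag, so the decomposition is invalid.

No — vertex 2 appears in no bag.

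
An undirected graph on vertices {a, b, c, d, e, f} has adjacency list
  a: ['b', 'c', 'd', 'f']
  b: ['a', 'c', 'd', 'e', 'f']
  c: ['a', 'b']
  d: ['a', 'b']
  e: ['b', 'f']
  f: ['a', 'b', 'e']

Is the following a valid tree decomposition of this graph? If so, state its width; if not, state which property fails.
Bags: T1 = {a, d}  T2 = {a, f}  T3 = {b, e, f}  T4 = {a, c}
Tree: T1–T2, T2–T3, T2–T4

A tree decomposition must satisfy three properties: every vertex lies in some bag; for every edge, both endpoints lie together in some bag; and for every vertex, the bags containing it form a connected subtree. Here edge (b,a) lies in no bag, so the decomposition is invalid.

No — edge (b,a) lies in no bag.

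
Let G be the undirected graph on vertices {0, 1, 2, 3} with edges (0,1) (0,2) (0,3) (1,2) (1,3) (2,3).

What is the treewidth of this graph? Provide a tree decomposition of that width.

Treewidth 3.
One optimal decomposition is:
Bags: B1 = {0, 1, 2, 3}
Tree: (single bag)

A single bag containing all 4 vertices is trivially a valid decomposition of width 3. Conversely, {0, 1, 2, 3} is a clique of size 4, and the vertices of any clique must share a bag in every tree decomposition; so some bag has ≥ 4 vertices and tw(G) ≥ 3. Hence tw(G) = 3 exactly.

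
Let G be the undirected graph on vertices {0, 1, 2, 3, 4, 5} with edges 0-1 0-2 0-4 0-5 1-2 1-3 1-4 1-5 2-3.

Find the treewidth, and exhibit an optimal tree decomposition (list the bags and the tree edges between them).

Every bag has size at most 3, so the width is 3 − 1 = 2 and tw(G) ≤ 2. For the lower bound, the 3 vertices {0, 1, 2} are pairwise adjacent, and any tree decomposition puts a clique entirely inside one bag — forcing width ≥ 2. Hence tw(G) = 2 exactly.

Treewidth 2.
Bags: B1 = {0, 1, 4}  B2 = {0, 1, 2}  B3 = {0, 1, 5}  B4 = {1, 2, 3}
Tree: B1–B2, B1–B3, B2–B4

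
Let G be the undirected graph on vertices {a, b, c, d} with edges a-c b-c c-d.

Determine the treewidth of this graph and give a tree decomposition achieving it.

Treewidth 1.
Bags: B1 = {c, d}  B2 = {b, c}  B3 = {a, c}
Tree: B1–B2, B2–B3

Every bag has size at most 2, so the width is 2 − 1 = 1 and tw(G) ≤ 1. Any graph with an edge has treewidth ≥ 1, and G has the edge c–d. The upper and lower bounds meet at 1, so that is the treewidth.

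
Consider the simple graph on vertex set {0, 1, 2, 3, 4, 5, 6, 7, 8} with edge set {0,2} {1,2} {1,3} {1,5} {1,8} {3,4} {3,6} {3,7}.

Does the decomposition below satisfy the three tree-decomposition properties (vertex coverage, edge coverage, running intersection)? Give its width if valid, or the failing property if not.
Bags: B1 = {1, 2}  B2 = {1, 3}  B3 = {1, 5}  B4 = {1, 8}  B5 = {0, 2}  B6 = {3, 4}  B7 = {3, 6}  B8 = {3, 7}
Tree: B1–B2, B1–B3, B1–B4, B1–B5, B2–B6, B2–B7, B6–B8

Yes; width 1.

Checking the three conditions: (i) the bags cover all of {0, 1, 2, 3, 4, 5, 6, 7, 8}; (ii) for each edge, some bag contains both endpoints; (iii) the bags containing any fixed vertex form a subtree. All hold, so the decomposition is valid with width 2 − 1 = 1.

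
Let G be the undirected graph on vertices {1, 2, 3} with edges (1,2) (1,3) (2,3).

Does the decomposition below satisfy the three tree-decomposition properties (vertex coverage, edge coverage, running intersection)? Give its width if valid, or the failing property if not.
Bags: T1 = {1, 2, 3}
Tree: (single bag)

Vertex coverage: the bags together contain {1, 2, 3}, the full vertex set. Edge coverage: each edge of G has both endpoints in at least one bag. Running intersection: for every vertex, the bags containing it form a connected subtree. All three properties hold, so this is a valid tree decomposition of width max|bag| − 1 = 2, and hence tw(G) ≤ 2.

Yes; width 2.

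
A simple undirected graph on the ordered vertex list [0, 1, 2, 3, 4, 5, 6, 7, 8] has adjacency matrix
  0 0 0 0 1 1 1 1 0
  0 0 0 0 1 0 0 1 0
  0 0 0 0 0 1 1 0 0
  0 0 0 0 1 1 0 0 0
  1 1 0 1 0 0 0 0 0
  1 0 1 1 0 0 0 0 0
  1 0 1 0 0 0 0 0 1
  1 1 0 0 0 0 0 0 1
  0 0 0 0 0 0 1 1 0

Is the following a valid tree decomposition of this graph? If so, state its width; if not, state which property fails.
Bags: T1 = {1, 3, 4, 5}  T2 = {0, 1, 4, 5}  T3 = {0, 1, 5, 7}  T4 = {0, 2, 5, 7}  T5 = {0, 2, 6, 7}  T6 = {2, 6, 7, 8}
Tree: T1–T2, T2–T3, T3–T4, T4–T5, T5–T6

Yes; width 3.

Every vertex of G appears in some bag (union = {0, 1, 2, 3, 4, 5, 6, 7, 8}); every edge is covered by a bag; and for each vertex v the set of bags containing v is connected in the bag tree. The decomposition is therefore valid. The largest bag has 4 vertices, so the width is 3.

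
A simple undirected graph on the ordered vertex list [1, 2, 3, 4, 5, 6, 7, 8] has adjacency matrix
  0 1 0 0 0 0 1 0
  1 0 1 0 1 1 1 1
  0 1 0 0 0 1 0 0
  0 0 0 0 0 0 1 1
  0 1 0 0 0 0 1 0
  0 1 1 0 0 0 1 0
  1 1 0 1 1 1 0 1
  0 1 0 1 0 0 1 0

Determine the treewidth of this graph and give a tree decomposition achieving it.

Treewidth 2.
One optimal decomposition is:
Bags: B1 = {2, 6, 7}  B2 = {2, 7, 8}  B3 = {2, 5, 7}  B4 = {4, 7, 8}  B5 = {2, 3, 6}  B6 = {1, 2, 7}
Tree: B1–B2, B1–B3, B2–B4, B1–B5, B1–B6

The largest bag has 3 vertices, giving width 2; this decomposition certifies tw(G) ≤ 2. On the other hand G contains the 3-clique {2, 3, 6}. A clique must lie in a single bag of any decomposition, so no decomposition can have width below 2. The upper and lower bounds meet at 2, so that is the treewidth.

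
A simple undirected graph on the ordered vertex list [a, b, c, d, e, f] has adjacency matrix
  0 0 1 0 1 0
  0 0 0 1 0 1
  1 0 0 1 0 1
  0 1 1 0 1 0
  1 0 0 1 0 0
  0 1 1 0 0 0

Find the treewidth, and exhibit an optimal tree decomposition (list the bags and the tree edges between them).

Treewidth 2.
One such decomposition:
Bags: B1 = {b, d, f}  B2 = {c, d, f}  B3 = {c, d, e}  B4 = {a, c, e}
Tree: B1–B2, B2–B3, B3–B4

Every bag has size at most 3, so the width is 3 − 1 = 2 and tw(G) ≤ 2. For the lower bound, G contains the cycle b–f–c–d–b, so G is not a forest; only forests have treewidth ≤ 1, hence tw(G) ≥ 2. Hence tw(G) = 2 exactly.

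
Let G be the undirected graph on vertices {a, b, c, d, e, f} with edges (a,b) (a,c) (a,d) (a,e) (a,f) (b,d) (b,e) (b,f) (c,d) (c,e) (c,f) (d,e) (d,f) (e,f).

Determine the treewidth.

A width-4 tree decomposition is:
Bags: B1 = {a, c, d, e, f}  B2 = {a, b, d, e, f}
Tree: B1–B2
The largest bag has 5 vertices, giving width 4; this decomposition certifies tw(G) ≤ 4. On the other hand G contains the 5-clique {a, c, d, e, f}. A clique must lie in a single bag of any decomposition, so no decomposition can have width below 4. Combining the bounds, tw(G) = 4.

4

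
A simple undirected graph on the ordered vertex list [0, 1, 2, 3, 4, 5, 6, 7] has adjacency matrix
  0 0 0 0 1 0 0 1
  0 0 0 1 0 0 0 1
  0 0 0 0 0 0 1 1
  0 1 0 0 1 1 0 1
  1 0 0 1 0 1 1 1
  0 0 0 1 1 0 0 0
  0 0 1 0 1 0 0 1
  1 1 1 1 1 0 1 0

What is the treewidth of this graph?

A width-2 tree decomposition is:
Bags: B1 = {3, 4, 7}  B2 = {3, 4, 5}  B3 = {4, 6, 7}  B4 = {2, 6, 7}  B5 = {1, 3, 7}  B6 = {0, 4, 7}
Tree: B1–B2, B1–B3, B3–B4, B1–B5, B1–B6
The largest bag has 3 vertices, giving width 2; this decomposition certifies tw(G) ≤ 2. Conversely, {3, 4, 5} is a clique of size 3, and the vertices of any clique must share a bag in every tree decomposition; so some bag has ≥ 3 vertices and tw(G) ≥ 2. Therefore the treewidth is 2.

2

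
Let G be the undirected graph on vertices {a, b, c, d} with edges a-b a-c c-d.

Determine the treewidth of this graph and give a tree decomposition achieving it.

Treewidth 1.
One optimal decomposition is:
Bags: B1 = {a, c}  B2 = {c, d}  B3 = {a, b}
Tree: B1–B2, B1–B3

Every bag has size at most 2, so the width is 2 − 1 = 1 and tw(G) ≤ 1. G has an edge, so its treewidth is at least 1. Combining the bounds, tw(G) = 1.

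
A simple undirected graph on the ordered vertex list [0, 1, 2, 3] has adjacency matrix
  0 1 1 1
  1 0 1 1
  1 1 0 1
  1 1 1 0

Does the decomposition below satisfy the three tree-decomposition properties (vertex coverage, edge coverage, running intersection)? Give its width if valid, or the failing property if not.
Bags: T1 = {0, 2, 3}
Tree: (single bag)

No — vertex 1 appears in no bag.

A tree decomposition must satisfy three properties: every vertex lies in some bag; for every edge, both endpoints lie together in some bag; and for every vertex, the bags containing it form a connected subtree. Here vertex 1 appears in no bag, so the decomposition is invalid.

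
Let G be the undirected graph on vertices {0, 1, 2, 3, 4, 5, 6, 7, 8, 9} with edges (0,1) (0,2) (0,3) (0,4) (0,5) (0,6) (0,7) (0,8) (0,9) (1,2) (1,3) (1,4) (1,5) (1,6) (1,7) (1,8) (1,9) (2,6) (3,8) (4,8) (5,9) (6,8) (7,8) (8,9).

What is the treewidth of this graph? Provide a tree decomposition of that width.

Every bag has size at most 4, so the width is 4 − 1 = 3 and tw(G) ≤ 3. For the lower bound, the 4 vertices {0, 1, 3, 8} are pairwise adjacent, and any tree decomposition puts a clique entirely inside one bag — forcing width ≥ 3. The upper and lower bounds meet at 3, so that is the treewidth.

Treewidth 3.
One optimal decomposition is:
Bags: B1 = {0, 1, 7, 8}  B2 = {0, 1, 8, 9}  B3 = {0, 1, 6, 8}  B4 = {0, 1, 3, 8}  B5 = {0, 1, 2, 6}  B6 = {0, 1, 4, 8}  B7 = {0, 1, 5, 9}
Tree: B1–B2, B1–B3, B1–B4, B3–B5, B2–B6, B2–B7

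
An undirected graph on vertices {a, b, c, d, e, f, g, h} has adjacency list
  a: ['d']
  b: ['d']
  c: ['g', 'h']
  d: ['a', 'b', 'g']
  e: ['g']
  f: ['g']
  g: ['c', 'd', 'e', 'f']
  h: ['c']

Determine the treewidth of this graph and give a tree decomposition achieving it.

Each bag holds 2 vertices, so the decomposition has width 1, which upper-bounds the treewidth. Since G has at least one edge (e.g. c–g), it is not an edgeless graph, so tw(G) ≥ 1. The upper and lower bounds meet at 1, so that is the treewidth.

Treewidth 1.
One optimal decomposition is:
Bags: B1 = {c, g}  B2 = {d, g}  B3 = {c, h}  B4 = {a, d}  B5 = {b, d}  B6 = {f, g}  B7 = {e, g}
Tree: B1–B2, B1–B3, B2–B4, B4–B5, B2–B6, B1–B7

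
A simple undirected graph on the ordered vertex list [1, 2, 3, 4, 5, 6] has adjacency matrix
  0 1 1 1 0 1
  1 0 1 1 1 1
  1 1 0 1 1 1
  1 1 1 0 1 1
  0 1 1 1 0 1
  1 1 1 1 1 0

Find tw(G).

4

A width-4 tree decomposition is:
Bags: B1 = {1, 2, 3, 4, 6}  B2 = {2, 3, 4, 5, 6}
Tree: B1–B2
Each bag holds 5 vertices, so the decomposition has width 4, which upper-bounds the treewidth. For the lower bound, the 5 vertices {1, 2, 3, 4, 6} are pairwise adjacent, and any tree decomposition puts a clique entirely inside one bag — forcing width ≥ 4. The upper and lower bounds meet at 4, so that is the treewidth.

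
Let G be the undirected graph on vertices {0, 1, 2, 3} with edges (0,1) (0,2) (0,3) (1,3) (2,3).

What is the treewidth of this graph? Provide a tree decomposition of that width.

Every bag has size at most 3, so the width is 3 − 1 = 2 and tw(G) ≤ 2. For the lower bound, the 3 vertices {0, 1, 3} are pairwise adjacent, and any tree decomposition puts a clique entirely inside one bag — forcing width ≥ 2. The upper and lower bounds meet at 2, so that is the treewidth.

Treewidth 2.
One such decomposition:
Bags: B1 = {0, 2, 3}  B2 = {0, 1, 3}
Tree: B1–B2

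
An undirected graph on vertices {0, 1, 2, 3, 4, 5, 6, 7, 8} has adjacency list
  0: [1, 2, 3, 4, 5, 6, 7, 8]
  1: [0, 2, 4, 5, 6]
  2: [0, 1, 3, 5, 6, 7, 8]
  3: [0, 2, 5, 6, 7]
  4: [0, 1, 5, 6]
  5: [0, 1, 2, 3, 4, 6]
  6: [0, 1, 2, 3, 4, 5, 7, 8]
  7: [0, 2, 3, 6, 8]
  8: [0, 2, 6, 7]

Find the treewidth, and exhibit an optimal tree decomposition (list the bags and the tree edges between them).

Every bag has size at most 5, so the width is 5 − 1 = 4 and tw(G) ≤ 4. On the other hand G contains the 5-clique {0, 2, 6, 7, 8}. A clique must lie in a single bag of any decomposition, so no decomposition can have width below 4. Combining the bounds, tw(G) = 4.

Treewidth 4.
Bags: B1 = {0, 2, 3, 5, 6}  B2 = {0, 2, 3, 6, 7}  B3 = {0, 1, 2, 5, 6}  B4 = {0, 2, 6, 7, 8}  B5 = {0, 1, 4, 5, 6}
Tree: B1–B2, B1–B3, B2–B4, B3–B5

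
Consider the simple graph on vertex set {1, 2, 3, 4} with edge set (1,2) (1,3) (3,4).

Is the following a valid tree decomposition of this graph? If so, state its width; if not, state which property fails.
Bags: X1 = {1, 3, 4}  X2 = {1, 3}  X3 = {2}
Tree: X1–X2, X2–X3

A tree decomposition must satisfy three properties: every vertex lies in some bag; for every edge, both endpoints lie together in some bag; and for every vertex, the bags containing it form a connected subtree. Here edge (1,2) lies in no bag, so the decomposition is invalid.

No — edge (1,2) lies in no bag.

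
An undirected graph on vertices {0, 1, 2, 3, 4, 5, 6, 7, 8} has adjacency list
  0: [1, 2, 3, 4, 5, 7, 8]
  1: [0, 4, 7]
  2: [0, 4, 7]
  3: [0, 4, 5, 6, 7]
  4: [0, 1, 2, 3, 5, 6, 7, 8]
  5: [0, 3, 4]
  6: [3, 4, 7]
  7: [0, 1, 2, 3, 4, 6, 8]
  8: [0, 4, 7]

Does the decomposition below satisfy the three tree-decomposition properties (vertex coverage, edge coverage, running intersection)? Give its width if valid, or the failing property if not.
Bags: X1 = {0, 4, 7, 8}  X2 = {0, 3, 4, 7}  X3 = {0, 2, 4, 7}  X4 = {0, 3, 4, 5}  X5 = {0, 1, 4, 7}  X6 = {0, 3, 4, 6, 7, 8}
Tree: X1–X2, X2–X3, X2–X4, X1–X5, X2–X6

A tree decomposition must satisfy three properties: every vertex lies in some bag; for every edge, both endpoints lie together in some bag; and for every vertex, the bags containing it form a connected subtree. Here bags containing vertex 8 are not connected in the tree, so the decomposition is invalid.

No — bags containing vertex 8 are not connected in the tree.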